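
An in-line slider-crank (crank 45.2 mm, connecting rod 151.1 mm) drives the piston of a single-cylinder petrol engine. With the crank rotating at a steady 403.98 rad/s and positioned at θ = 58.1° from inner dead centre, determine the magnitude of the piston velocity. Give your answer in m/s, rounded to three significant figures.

ω = 404 rad/s
For an in-line slider-crank, x = r cosθ + √(L² − r² sin²θ), so v = −rω sinθ·[1 + r cosθ/√(L² − r² sin²θ)].
With r = 0.0452 m, L = 0.1511 m, θ = 58.1°: √(L² − r² sin²θ) = 0.14615 m.
v = −0.0452·404·0.84897·[1 + 0.0452·0.52844/0.14615] = -18.036 m/s.
|v| = 18.036 m/s.

18.0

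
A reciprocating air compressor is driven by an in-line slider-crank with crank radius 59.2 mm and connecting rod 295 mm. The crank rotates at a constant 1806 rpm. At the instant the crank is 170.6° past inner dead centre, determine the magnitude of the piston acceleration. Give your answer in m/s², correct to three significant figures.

ω = 2π·1806/60 = 189.1 rad/s
x(θ) = r cosθ + √(L² − r² sin²θ); with ω constant, a = ω²·d²x/dθ².
d²x/dθ² = −r cosθ − r²(cos2θ)/√u − r⁴ sin²2θ/(4u^{3/2}),  u = L² − r² sin²θ = 0.0869315 m².
Substituting r = 0.0592 m, L = 0.295 m, θ = 170.6°: d²x/dθ² = +0.04714 m.
a = ω²·d²x/dθ² = (189.1)²·(+0.04714) = +1686.1 m/s²;  |a| = 1686.1 m/s².

1690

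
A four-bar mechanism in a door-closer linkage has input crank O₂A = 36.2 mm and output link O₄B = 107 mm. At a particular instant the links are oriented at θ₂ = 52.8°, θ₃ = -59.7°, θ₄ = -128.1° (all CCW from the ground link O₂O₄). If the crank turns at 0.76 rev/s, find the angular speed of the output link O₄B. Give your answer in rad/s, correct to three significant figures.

ω₂ = 4.775 rad/s (from 0.76 rev/s).
Differentiating the loop-closure r₂e^{iθ₂}+r₃e^{iθ₃}=r₁+r₄e^{iθ₄} gives r₂ω₂e^{iθ₂}+r₃ω₃e^{iθ₃}=r₄ω₄e^{iθ₄}.
Eliminating the other unknown: ω₄ = r₂ω₂ sin(θ₂−θ₃) / [r₄ sin(θ₄−θ₃)].
Numerator sine = +0.92388; denominator sine = -0.92978.
Result = 0.0362·4.775·(+0.92388) / (0.107·(-0.92978)) = -1.6053 rad/s; magnitude 1.6053 rad/s.

1.61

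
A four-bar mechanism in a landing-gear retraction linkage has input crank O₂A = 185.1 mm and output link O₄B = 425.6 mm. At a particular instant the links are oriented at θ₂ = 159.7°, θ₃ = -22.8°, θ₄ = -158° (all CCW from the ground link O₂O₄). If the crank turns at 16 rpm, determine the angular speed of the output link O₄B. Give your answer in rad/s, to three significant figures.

0.0451

ω₂ = 1.676 rad/s (from 16 rpm).
Differentiating the loop-closure r₂e^{iθ₂}+r₃e^{iθ₃}=r₁+r₄e^{iθ₄} gives r₂ω₂e^{iθ₂}+r₃ω₃e^{iθ₃}=r₄ω₄e^{iθ₄}.
Eliminating the other unknown: ω₄ = r₂ω₂ sin(θ₂−θ₃) / [r₄ sin(θ₄−θ₃)].
Numerator sine = -0.04362; denominator sine = -0.70463.
Result = 0.1851·1.676·(-0.04362) / (0.4256·(-0.70463)) = +0.04511 rad/s; magnitude 0.04511 rad/s.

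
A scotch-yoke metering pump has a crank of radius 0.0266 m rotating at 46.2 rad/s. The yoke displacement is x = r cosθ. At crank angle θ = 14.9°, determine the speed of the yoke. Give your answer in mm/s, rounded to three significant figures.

ω = 46.2 rad/s
x = r cosθ ⇒ ẋ = −rω sinθ.
|v| = rω|sinθ| = 0.0266·46.2·|sin 14.9°| = 0.316 m/s = 316 mm/s.

316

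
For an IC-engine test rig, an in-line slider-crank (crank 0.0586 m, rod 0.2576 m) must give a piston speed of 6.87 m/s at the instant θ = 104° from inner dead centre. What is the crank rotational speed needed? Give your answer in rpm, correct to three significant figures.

1220

For an in-line slider-crank, |v_piston| = rω|sinθ|·[1 + r cosθ/√(L² − r² sin²θ)].
With r = 0.0586 m, L = 0.2576 m, θ = 104°: the bracketed kinematic factor |dx/dθ| = 0.053651 m.
ω = v/|dx/dθ| = 6.87/0.053651 = 128.05 rad/s.
N = 60ω/(2π) = 1222.8 rpm.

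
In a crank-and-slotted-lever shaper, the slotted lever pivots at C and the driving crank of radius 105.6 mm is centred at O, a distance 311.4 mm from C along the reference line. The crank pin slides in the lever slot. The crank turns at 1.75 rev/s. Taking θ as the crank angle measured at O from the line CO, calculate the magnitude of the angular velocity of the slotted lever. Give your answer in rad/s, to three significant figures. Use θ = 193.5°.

5.18

ω = 11 rad/s (from 1.75 rev/s).
Crank pin A relative to C: A = (d + r cosθ, r sinθ); lever angle φ = atan2(r sinθ, d + r cosθ).
Differentiating tanφ: φ̇ = rω(d cosθ + r)/(d² + r² + 2dr cosθ).
d² + r² + 2dr cosθ = |CA|² = 0.0441708 m²;  d cosθ + r = -0.1972 m.
|ω_lever| = |0.1056·11·-0.1972| / 0.0441708 = 5.1838 rad/s.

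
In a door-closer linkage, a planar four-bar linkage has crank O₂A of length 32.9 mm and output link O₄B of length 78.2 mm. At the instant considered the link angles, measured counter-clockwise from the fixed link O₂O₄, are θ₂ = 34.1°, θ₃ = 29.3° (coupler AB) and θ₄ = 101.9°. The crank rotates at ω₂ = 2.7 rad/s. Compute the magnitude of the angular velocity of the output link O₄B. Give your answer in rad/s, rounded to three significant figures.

0.0996

ω₂ = 2.7 rad/s
Differentiating the loop-closure r₂e^{iθ₂}+r₃e^{iθ₃}=r₁+r₄e^{iθ₄} gives r₂ω₂e^{iθ₂}+r₃ω₃e^{iθ₃}=r₄ω₄e^{iθ₄}.
Eliminating the other unknown: ω₄ = r₂ω₂ sin(θ₂−θ₃) / [r₄ sin(θ₄−θ₃)].
Numerator sine = +0.08368; denominator sine = +0.95424.
Result = 0.0329·2.7·(+0.08368) / (0.0782·(+0.95424)) = +0.099611 rad/s; magnitude 0.099611 rad/s.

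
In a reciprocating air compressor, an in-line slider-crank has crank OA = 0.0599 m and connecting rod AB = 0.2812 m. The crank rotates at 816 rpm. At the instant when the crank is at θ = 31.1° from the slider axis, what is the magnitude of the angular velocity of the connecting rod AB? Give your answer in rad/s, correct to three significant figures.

ω = 85.45 rad/s (converted from 816 rpm).
The rod makes angle φ with the slider axis where L sinφ = r sinθ; differentiating, L cosφ·φ̇ = r ω cosθ.
L cosφ = √(L² − r² sin²θ) = 0.27949 m.
|ω_rod| = r ω |cosθ| / √(L² − r² sin²θ) = 0.0599·85.45·0.85627/0.27949 = 15.681 rad/s.

15.7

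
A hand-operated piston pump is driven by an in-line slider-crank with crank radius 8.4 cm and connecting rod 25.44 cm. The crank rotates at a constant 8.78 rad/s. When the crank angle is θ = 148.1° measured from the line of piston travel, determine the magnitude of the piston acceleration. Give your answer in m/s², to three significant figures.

4.49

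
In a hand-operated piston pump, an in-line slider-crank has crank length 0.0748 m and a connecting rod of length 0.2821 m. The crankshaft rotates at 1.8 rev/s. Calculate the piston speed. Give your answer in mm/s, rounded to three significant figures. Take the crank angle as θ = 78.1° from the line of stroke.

875

ω = 2π·1.8 = 11.31 rad/s
For an in-line slider-crank, x = r cosθ + √(L² − r² sin²θ), so v = −rω sinθ·[1 + r cosθ/√(L² − r² sin²θ)].
With r = 0.0748 m, L = 0.2821 m, θ = 78.1°: √(L² − r² sin²θ) = 0.27244 m.
v = −0.0748·11.31·0.97851·[1 + 0.0748·0.20620/0.27244] = -0.87465 m/s.
|v| = 0.87465 m/s = 874.65 mm/s.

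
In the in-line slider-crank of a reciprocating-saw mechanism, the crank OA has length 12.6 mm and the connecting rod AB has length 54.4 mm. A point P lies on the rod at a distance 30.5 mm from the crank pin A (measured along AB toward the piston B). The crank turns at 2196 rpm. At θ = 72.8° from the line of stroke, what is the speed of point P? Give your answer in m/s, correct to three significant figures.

2.90

ω = 230 rad/s.  Crank-pin speed |V_A| = rω = 2.8976 m/s, perpendicular to OA.
Rod angle: sinφ = −(r/L) sinθ ⇒ φ = -12.783°; ω_rod = −rω cosθ/√(L²−r²sin²θ) = -16.151 rad/s.
V_P = V_A + ω_rod × AP, with AP = 0.0305 m along the rod.
Components: V_Px = −rω sinθ − a·ω_rod·sinφ = -2.877 m/s;  V_Py = rω cosθ + a·ω_rod·cosφ = +0.37644 m/s.
|V_P| = √(V_Px² + V_Py²) = 2.9015 m/s.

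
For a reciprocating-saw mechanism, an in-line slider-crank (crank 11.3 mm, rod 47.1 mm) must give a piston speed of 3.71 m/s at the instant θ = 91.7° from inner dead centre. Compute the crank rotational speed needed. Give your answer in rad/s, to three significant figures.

331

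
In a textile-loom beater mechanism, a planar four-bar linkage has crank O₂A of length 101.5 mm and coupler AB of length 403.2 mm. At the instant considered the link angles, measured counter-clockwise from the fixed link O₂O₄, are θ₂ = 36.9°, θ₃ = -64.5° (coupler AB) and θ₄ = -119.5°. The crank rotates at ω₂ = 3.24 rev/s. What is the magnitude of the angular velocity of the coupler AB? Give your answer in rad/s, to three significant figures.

ω₂ = 20.36 rad/s (from 3.24 rev/s).
Differentiating the loop-closure r₂e^{iθ₂}+r₃e^{iθ₃}=r₁+r₄e^{iθ₄} gives r₂ω₂e^{iθ₂}+r₃ω₃e^{iθ₃}=r₄ω₄e^{iθ₄}.
Eliminating the other unknown: ω₃ = r₂ω₂ sin(θ₄−θ₂) / [r₃ sin(θ₃−θ₄)].
Numerator sine = -0.40035; denominator sine = +0.81915.
Result = 0.1015·20.36·(-0.40035) / (0.4032·(+0.81915)) = -2.5046 rad/s; magnitude 2.5046 rad/s.

2.50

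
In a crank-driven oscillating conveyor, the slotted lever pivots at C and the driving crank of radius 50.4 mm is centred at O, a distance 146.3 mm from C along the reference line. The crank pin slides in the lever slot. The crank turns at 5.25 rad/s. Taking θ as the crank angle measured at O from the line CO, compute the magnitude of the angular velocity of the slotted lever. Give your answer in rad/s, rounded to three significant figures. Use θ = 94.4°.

0.454

ω = 5.25 rad/s
Crank pin A relative to C: A = (d + r cosθ, r sinθ); lever angle φ = atan2(r sinθ, d + r cosθ).
Differentiating tanφ: φ̇ = rω(d cosθ + r)/(d² + r² + 2dr cosθ).
d² + r² + 2dr cosθ = |CA|² = 0.0228125 m²;  d cosθ + r = +0.039176 m.
|ω_lever| = |0.0504·5.25·+0.039176| / 0.0228125 = 0.4544 rad/s.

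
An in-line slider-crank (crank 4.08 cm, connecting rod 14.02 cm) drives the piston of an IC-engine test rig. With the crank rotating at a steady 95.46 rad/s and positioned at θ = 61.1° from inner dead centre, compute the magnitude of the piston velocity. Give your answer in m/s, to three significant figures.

3.91

ω = 95.46 rad/s
For an in-line slider-crank, x = r cosθ + √(L² − r² sin²θ), so v = −rω sinθ·[1 + r cosθ/√(L² − r² sin²θ)].
With r = 0.0408 m, L = 0.1402 m, θ = 61.1°: √(L² − r² sin²θ) = 0.13557 m.
v = −0.0408·95.46·0.87546·[1 + 0.0408·0.48328/0.13557] = -3.9056 m/s.
|v| = 3.9056 m/s.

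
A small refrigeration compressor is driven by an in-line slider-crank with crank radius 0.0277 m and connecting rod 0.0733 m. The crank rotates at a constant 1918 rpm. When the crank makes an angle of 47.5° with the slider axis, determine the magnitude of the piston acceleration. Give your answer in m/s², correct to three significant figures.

734

ω = 2π·1918/60 = 200.9 rad/s
x(θ) = r cosθ + √(L² − r² sin²θ); with ω constant, a = ω²·d²x/dθ².
d²x/dθ² = −r cosθ − r²(cos2θ)/√u − r⁴ sin²2θ/(4u^{3/2}),  u = L² − r² sin²θ = 0.00495581 m².
Substituting r = 0.0277 m, L = 0.0733 m, θ = 47.5°: d²x/dθ² = -0.018183 m.
a = ω²·d²x/dθ² = (200.9)²·(-0.018183) = -733.52 m/s²;  |a| = 733.52 m/s².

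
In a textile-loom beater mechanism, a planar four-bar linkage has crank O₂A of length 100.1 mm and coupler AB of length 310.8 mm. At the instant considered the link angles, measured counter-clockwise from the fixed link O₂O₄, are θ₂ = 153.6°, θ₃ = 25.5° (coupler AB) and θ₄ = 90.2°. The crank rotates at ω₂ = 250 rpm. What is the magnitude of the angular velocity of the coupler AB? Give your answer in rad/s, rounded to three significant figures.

ω₂ = 26.18 rad/s (from 250 rpm).
Differentiating the loop-closure r₂e^{iθ₂}+r₃e^{iθ₃}=r₁+r₄e^{iθ₄} gives r₂ω₂e^{iθ₂}+r₃ω₃e^{iθ₃}=r₄ω₄e^{iθ₄}.
Eliminating the other unknown: ω₃ = r₂ω₂ sin(θ₄−θ₂) / [r₃ sin(θ₃−θ₄)].
Numerator sine = -0.89415; denominator sine = -0.90408.
Result = 0.1001·26.18·(-0.89415) / (0.3108·(-0.90408)) = +8.3392 rad/s; magnitude 8.3392 rad/s.

8.34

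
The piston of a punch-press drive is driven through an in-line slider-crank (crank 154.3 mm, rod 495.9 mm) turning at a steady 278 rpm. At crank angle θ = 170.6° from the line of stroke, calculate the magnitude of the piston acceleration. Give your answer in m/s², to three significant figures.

90.3

ω = 2π·278/60 = 29.11 rad/s
x(θ) = r cosθ + √(L² − r² sin²θ); with ω constant, a = ω²·d²x/dθ².
d²x/dθ² = −r cosθ − r²(cos2θ)/√u − r⁴ sin²2θ/(4u^{3/2}),  u = L² − r² sin²θ = 0.245282 m².
Substituting r = 0.1543 m, L = 0.4959 m, θ = 170.6°: d²x/dθ² = +0.1066 m.
a = ω²·d²x/dθ² = (29.11)²·(+0.1066) = +90.344 m/s²;  |a| = 90.344 m/s².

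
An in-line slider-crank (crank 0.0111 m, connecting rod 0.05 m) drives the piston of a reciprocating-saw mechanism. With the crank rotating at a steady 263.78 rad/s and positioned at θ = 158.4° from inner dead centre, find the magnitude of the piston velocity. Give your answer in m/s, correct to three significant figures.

ω = 263.8 rad/s
For an in-line slider-crank, x = r cosθ + √(L² − r² sin²θ), so v = −rω sinθ·[1 + r cosθ/√(L² − r² sin²θ)].
With r = 0.0111 m, L = 0.05 m, θ = 158.4°: √(L² − r² sin²θ) = 0.049833 m.
v = −0.0111·263.8·0.36812·[1 + 0.0111·-0.92978/0.049833] = -0.85463 m/s.
|v| = 0.85463 m/s.

0.855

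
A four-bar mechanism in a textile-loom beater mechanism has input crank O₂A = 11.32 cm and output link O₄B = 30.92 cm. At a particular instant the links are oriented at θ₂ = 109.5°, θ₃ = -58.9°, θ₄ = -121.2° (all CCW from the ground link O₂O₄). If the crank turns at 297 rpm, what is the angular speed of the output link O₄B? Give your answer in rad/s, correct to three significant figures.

2.59

ω₂ = 31.1 rad/s (from 297 rpm).
Differentiating the loop-closure r₂e^{iθ₂}+r₃e^{iθ₃}=r₁+r₄e^{iθ₄} gives r₂ω₂e^{iθ₂}+r₃ω₃e^{iθ₃}=r₄ω₄e^{iθ₄}.
Eliminating the other unknown: ω₄ = r₂ω₂ sin(θ₂−θ₃) / [r₄ sin(θ₄−θ₃)].
Numerator sine = +0.20108; denominator sine = -0.88539.
Result = 0.1132·31.1·(+0.20108) / (0.3092·(-0.88539)) = -2.5859 rad/s; magnitude 2.5859 rad/s.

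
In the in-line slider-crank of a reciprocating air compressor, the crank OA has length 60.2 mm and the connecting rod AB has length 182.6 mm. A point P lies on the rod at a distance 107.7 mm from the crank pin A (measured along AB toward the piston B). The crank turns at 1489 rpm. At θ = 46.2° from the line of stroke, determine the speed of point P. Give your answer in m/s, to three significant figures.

ω = 155.9 rad/s.  Crank-pin speed |V_A| = rω = 9.3868 m/s, perpendicular to OA.
Rod angle: sinφ = −(r/L) sinθ ⇒ φ = -13.766°; ω_rod = −rω cosθ/√(L²−r²sin²θ) = -36.633 rad/s.
V_P = V_A + ω_rod × AP, with AP = 0.1077 m along the rod.
Components: V_Px = −rω sinθ − a·ω_rod·sinφ = -7.7139 m/s;  V_Py = rω cosθ + a·ω_rod·cosφ = +2.665 m/s.
|V_P| = √(V_Px² + V_Py²) = 8.1612 m/s.

8.16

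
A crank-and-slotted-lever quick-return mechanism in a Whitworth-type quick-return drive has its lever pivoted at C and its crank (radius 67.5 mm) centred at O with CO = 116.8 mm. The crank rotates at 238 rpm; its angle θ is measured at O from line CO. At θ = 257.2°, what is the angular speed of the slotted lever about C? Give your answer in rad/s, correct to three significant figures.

4.76

ω = 24.92 rad/s (from 238 rpm).
Crank pin A relative to C: A = (d + r cosθ, r sinθ); lever angle φ = atan2(r sinθ, d + r cosθ).
Differentiating tanφ: φ̇ = rω(d cosθ + r)/(d² + r² + 2dr cosθ).
d² + r² + 2dr cosθ = |CA|² = 0.0147051 m²;  d cosθ + r = +0.041623 m.
|ω_lever| = |0.0675·24.92·+0.041623| / 0.0147051 = 4.7619 rad/s.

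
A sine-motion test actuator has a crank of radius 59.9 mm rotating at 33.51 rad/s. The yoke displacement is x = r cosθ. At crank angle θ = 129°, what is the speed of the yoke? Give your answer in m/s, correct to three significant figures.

ω = 33.51 rad/s
x = r cosθ ⇒ ẋ = −rω sinθ.
|v| = rω|sinθ| = 0.0599·33.51·|sin 129°| = 1.5599 m/s.

1.56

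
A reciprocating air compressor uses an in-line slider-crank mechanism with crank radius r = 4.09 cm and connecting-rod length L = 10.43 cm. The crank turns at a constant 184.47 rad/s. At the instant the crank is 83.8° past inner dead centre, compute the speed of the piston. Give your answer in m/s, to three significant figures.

7.85

ω = 184.5 rad/s
For an in-line slider-crank, x = r cosθ + √(L² − r² sin²θ), so v = −rω sinθ·[1 + r cosθ/√(L² − r² sin²θ)].
With r = 0.0409 m, L = 0.1043 m, θ = 83.8°: √(L² − r² sin²θ) = 0.096048 m.
v = −0.0409·184.5·0.99415·[1 + 0.0409·0.10800/0.096048] = -7.8456 m/s.
|v| = 7.8456 m/s.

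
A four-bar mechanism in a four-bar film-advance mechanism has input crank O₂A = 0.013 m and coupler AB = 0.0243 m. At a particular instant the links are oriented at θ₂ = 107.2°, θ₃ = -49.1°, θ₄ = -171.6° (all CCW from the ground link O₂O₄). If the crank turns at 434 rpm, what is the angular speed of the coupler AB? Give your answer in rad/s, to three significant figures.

ω₂ = 45.45 rad/s (from 434 rpm).
Differentiating the loop-closure r₂e^{iθ₂}+r₃e^{iθ₃}=r₁+r₄e^{iθ₄} gives r₂ω₂e^{iθ₂}+r₃ω₃e^{iθ₃}=r₄ω₄e^{iθ₄}.
Eliminating the other unknown: ω₃ = r₂ω₂ sin(θ₄−θ₂) / [r₃ sin(θ₃−θ₄)].
Numerator sine = +0.98823; denominator sine = +0.84339.
Result = 0.013·45.45·(+0.98823) / (0.0243·(+0.84339)) = +28.489 rad/s; magnitude 28.489 rad/s.

28.5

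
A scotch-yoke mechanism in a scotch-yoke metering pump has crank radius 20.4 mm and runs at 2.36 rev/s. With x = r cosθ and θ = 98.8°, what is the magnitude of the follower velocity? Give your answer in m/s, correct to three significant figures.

0.299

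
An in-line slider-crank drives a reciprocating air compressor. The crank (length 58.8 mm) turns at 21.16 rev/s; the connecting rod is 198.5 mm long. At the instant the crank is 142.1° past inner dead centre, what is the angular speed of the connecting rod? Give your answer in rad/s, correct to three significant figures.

31.6

ω = 133 rad/s (converted from 21.16 rev/s).
The rod makes angle φ with the slider axis where L sinφ = r sinθ; differentiating, L cosφ·φ̇ = r ω cosθ.
L cosφ = √(L² − r² sin²θ) = 0.19519 m.
|ω_rod| = r ω |cosθ| / √(L² − r² sin²θ) = 0.0588·133·0.78908/0.19519 = 31.604 rad/s.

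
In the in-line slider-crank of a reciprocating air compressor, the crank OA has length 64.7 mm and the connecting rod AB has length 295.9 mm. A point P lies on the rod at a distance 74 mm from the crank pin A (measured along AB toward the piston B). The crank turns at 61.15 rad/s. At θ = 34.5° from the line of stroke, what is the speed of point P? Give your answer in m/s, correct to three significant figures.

3.39

ω = 61.15 rad/s.  Crank-pin speed |V_A| = rω = 3.9564 m/s, perpendicular to OA.
Rod angle: sinφ = −(r/L) sinθ ⇒ φ = -7.114°; ω_rod = −rω cosθ/√(L²−r²sin²θ) = -11.105 rad/s.
V_P = V_A + ω_rod × AP, with AP = 0.074 m along the rod.
Components: V_Px = −rω sinθ − a·ω_rod·sinφ = -2.3427 m/s;  V_Py = rω cosθ + a·ω_rod·cosφ = +2.4452 m/s.
|V_P| = √(V_Px² + V_Py²) = 3.3863 m/s.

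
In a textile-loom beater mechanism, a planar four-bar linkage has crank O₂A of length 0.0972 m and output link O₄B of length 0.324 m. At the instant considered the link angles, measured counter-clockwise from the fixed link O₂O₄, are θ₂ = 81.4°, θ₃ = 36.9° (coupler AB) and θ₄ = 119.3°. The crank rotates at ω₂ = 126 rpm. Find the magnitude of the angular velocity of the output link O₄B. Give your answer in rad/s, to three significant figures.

2.80

ω₂ = 13.19 rad/s (from 126 rpm).
Differentiating the loop-closure r₂e^{iθ₂}+r₃e^{iθ₃}=r₁+r₄e^{iθ₄} gives r₂ω₂e^{iθ₂}+r₃ω₃e^{iθ₃}=r₄ω₄e^{iθ₄}.
Eliminating the other unknown: ω₄ = r₂ω₂ sin(θ₂−θ₃) / [r₄ sin(θ₄−θ₃)].
Numerator sine = +0.70091; denominator sine = +0.99122.
Result = 0.0972·13.19·(+0.70091) / (0.324·(+0.99122)) = +2.7991 rad/s; magnitude 2.7991 rad/s.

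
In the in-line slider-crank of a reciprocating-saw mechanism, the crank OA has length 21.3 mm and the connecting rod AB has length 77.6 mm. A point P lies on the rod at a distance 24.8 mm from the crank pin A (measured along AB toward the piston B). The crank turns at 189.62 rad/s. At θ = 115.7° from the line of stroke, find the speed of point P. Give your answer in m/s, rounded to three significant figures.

3.69

ω = 189.6 rad/s.  Crank-pin speed |V_A| = rω = 4.0389 m/s, perpendicular to OA.
Rod angle: sinφ = −(r/L) sinθ ⇒ φ = -14.320°; ω_rod = −rω cosθ/√(L²−r²sin²θ) = +23.295 rad/s.
V_P = V_A + ω_rod × AP, with AP = 0.0248 m along the rod.
Components: V_Px = −rω sinθ − a·ω_rod·sinφ = -3.4965 m/s;  V_Py = rω cosθ + a·ω_rod·cosφ = -1.1917 m/s.
|V_P| = √(V_Px² + V_Py²) = 3.694 m/s.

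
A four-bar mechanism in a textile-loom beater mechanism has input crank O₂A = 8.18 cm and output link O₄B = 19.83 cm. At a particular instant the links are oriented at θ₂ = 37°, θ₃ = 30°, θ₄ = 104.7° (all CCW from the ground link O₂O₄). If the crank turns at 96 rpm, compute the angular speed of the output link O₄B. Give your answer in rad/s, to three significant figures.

0.524

ω₂ = 10.05 rad/s (from 96 rpm).
Differentiating the loop-closure r₂e^{iθ₂}+r₃e^{iθ₃}=r₁+r₄e^{iθ₄} gives r₂ω₂e^{iθ₂}+r₃ω₃e^{iθ₃}=r₄ω₄e^{iθ₄}.
Eliminating the other unknown: ω₄ = r₂ω₂ sin(θ₂−θ₃) / [r₄ sin(θ₄−θ₃)].
Numerator sine = +0.12187; denominator sine = +0.96456.
Result = 0.0818·10.05·(+0.12187) / (0.1983·(+0.96456)) = +0.52396 rad/s; magnitude 0.52396 rad/s.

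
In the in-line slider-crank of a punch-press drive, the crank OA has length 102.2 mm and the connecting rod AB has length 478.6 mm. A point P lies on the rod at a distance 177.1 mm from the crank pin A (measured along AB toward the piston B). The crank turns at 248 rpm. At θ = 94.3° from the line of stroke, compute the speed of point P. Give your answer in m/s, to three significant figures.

2.63

ω = 25.97 rad/s.  Crank-pin speed |V_A| = rω = 2.6542 m/s, perpendicular to OA.
Rod angle: sinφ = −(r/L) sinθ ⇒ φ = -12.295°; ω_rod = −rω cosθ/√(L²−r²sin²θ) = +0.42557 rad/s.
V_P = V_A + ω_rod × AP, with AP = 0.1771 m along the rod.
Components: V_Px = −rω sinθ − a·ω_rod·sinφ = -2.6307 m/s;  V_Py = rω cosθ + a·ω_rod·cosφ = -0.12537 m/s.
|V_P| = √(V_Px² + V_Py²) = 2.6337 m/s.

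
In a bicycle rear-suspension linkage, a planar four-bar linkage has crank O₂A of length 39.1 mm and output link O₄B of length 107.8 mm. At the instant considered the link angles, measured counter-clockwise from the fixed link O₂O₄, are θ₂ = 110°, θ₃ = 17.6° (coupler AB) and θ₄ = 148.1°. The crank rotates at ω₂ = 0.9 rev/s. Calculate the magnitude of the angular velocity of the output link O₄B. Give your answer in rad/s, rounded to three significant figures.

2.69

ω₂ = 5.655 rad/s (from 0.9 rev/s).
Differentiating the loop-closure r₂e^{iθ₂}+r₃e^{iθ₃}=r₁+r₄e^{iθ₄} gives r₂ω₂e^{iθ₂}+r₃ω₃e^{iθ₃}=r₄ω₄e^{iθ₄}.
Eliminating the other unknown: ω₄ = r₂ω₂ sin(θ₂−θ₃) / [r₄ sin(θ₄−θ₃)].
Numerator sine = +0.99912; denominator sine = +0.76041.
Result = 0.0391·5.655·(+0.99912) / (0.1078·(+0.76041)) = +2.695 rad/s; magnitude 2.695 rad/s.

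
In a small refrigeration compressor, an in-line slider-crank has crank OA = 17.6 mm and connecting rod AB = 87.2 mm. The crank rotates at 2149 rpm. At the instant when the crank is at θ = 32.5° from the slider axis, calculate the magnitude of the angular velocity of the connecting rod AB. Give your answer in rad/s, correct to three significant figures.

ω = 225 rad/s (converted from 2149 rpm).
The rod makes angle φ with the slider axis where L sinφ = r sinθ; differentiating, L cosφ·φ̇ = r ω cosθ.
L cosφ = √(L² − r² sin²θ) = 0.086686 m.
|ω_rod| = r ω |cosθ| / √(L² − r² sin²θ) = 0.0176·225·0.84339/0.086686 = 38.535 rad/s.

38.5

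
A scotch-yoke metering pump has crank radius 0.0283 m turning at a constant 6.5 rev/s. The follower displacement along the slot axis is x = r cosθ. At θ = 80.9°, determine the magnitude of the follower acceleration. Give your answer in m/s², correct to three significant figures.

7.47

ω = 40.84 rad/s (from 6.5 rev/s).
x = r cosθ ⇒ ẍ = −rω² cosθ (ω constant).
|a| = rω²|cosθ| = 0.0283·(40.84)²·|cos 80.9°| = 7.4656 m/s².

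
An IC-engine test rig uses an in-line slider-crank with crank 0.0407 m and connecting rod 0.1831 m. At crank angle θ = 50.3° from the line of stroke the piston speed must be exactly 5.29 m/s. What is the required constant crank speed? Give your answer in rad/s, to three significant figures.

148

For an in-line slider-crank, |v_piston| = rω|sinθ|·[1 + r cosθ/√(L² − r² sin²θ)].
With r = 0.0407 m, L = 0.1831 m, θ = 50.3°: the bracketed kinematic factor |dx/dθ| = 0.035827 m.
ω = v/|dx/dθ| = 5.29/0.035827 = 147.65 rad/s.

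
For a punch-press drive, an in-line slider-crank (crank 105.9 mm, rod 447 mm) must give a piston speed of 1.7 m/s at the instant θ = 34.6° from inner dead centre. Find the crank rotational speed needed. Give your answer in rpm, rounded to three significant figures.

For an in-line slider-crank, |v_piston| = rω|sinθ|·[1 + r cosθ/√(L² − r² sin²θ)].
With r = 0.1059 m, L = 0.447 m, θ = 34.6°: the bracketed kinematic factor |dx/dθ| = 0.071969 m.
ω = v/|dx/dθ| = 1.7/0.071969 = 23.621 rad/s.
N = 60ω/(2π) = 225.57 rpm.

226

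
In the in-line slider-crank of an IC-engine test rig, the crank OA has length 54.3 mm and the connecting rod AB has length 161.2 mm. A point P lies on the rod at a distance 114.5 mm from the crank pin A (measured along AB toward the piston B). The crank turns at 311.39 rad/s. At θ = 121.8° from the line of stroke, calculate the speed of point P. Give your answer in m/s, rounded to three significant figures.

ω = 311.4 rad/s.  Crank-pin speed |V_A| = rω = 16.908 m/s, perpendicular to OA.
Rod angle: sinφ = −(r/L) sinθ ⇒ φ = -16.636°; ω_rod = −rω cosθ/√(L²−r²sin²θ) = +57.688 rad/s.
V_P = V_A + ω_rod × AP, with AP = 0.1145 m along the rod.
Components: V_Px = −rω sinθ − a·ω_rod·sinφ = -12.479 m/s;  V_Py = rω cosθ + a·ω_rod·cosφ = -2.5813 m/s.
|V_P| = √(V_Px² + V_Py²) = 12.744 m/s.

12.7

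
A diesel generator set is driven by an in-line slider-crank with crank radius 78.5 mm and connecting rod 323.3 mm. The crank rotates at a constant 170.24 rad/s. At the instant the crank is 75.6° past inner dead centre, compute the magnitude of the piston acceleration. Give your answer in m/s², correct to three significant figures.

69.8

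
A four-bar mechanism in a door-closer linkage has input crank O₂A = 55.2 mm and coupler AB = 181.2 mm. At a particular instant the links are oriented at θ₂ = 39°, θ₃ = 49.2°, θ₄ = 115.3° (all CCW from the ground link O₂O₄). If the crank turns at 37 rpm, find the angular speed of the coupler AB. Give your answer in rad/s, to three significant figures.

ω₂ = 3.875 rad/s (from 37 rpm).
Differentiating the loop-closure r₂e^{iθ₂}+r₃e^{iθ₃}=r₁+r₄e^{iθ₄} gives r₂ω₂e^{iθ₂}+r₃ω₃e^{iθ₃}=r₄ω₄e^{iθ₄}.
Eliminating the other unknown: ω₃ = r₂ω₂ sin(θ₄−θ₂) / [r₃ sin(θ₃−θ₄)].
Numerator sine = +0.97155; denominator sine = -0.91425.
Result = 0.0552·3.875·(+0.97155) / (0.1812·(-0.91425)) = -1.2543 rad/s; magnitude 1.2543 rad/s.

1.25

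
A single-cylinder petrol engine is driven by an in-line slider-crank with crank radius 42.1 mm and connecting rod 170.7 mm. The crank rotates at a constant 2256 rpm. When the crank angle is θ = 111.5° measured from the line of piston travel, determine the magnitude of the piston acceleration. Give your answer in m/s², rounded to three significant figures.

1290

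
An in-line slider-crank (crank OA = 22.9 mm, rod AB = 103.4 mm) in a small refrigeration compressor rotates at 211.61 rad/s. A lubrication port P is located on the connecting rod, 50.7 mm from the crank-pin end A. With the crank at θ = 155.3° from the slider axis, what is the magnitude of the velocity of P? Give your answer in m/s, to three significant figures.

2.89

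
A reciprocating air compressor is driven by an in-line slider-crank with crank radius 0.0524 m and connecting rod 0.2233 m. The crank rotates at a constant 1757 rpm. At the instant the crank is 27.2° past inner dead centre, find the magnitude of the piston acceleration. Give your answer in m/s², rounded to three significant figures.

1830

ω = 2π·1757/60 = 184 rad/s
x(θ) = r cosθ + √(L² − r² sin²θ); with ω constant, a = ω²·d²x/dθ².
d²x/dθ² = −r cosθ − r²(cos2θ)/√u − r⁴ sin²2θ/(4u^{3/2}),  u = L² − r² sin²θ = 0.0492892 m².
Substituting r = 0.0524 m, L = 0.2233 m, θ = 27.2°: d²x/dθ² = -0.053919 m.
a = ω²·d²x/dθ² = (184)²·(-0.053919) = -1825.3 m/s²;  |a| = 1825.3 m/s².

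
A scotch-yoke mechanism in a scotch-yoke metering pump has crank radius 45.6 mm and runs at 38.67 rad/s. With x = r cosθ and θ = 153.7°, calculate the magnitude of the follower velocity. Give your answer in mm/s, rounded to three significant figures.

ω = 38.67 rad/s
x = r cosθ ⇒ ẋ = −rω sinθ.
|v| = rω|sinθ| = 0.0456·38.67·|sin 153.7°| = 0.78129 m/s = 781.29 mm/s.

781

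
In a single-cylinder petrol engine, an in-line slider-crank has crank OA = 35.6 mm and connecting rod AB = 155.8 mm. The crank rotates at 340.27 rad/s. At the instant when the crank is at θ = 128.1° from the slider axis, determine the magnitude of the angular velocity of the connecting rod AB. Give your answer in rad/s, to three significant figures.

48.8

ω = 340.3 rad/s
The rod makes angle φ with the slider axis where L sinφ = r sinθ; differentiating, L cosφ·φ̇ = r ω cosθ.
L cosφ = √(L² − r² sin²θ) = 0.15326 m.
|ω_rod| = r ω |cosθ| / √(L² − r² sin²θ) = 0.0356·340.3·0.61704/0.15326 = 48.77 rad/s.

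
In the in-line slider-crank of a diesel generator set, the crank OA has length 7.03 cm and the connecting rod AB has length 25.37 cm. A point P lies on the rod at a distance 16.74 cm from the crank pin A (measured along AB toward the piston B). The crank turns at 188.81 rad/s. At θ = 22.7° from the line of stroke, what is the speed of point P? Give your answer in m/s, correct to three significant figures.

7.30

ω = 188.8 rad/s.  Crank-pin speed |V_A| = rω = 13.273 m/s, perpendicular to OA.
Rod angle: sinφ = −(r/L) sinθ ⇒ φ = -6.139°; ω_rod = −rω cosθ/√(L²−r²sin²θ) = -48.545 rad/s.
V_P = V_A + ω_rod × AP, with AP = 0.1674 m along the rod.
Components: V_Px = −rω sinθ − a·ω_rod·sinφ = -5.9913 m/s;  V_Py = rω cosθ + a·ω_rod·cosφ = +4.1654 m/s.
|V_P| = √(V_Px² + V_Py²) = 7.297 m/s.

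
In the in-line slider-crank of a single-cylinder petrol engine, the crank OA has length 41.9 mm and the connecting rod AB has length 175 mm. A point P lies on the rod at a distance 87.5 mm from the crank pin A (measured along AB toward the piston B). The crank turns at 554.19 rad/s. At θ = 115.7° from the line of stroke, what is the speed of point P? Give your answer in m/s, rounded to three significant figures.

20.4

ω = 554.2 rad/s.  Crank-pin speed |V_A| = rω = 23.221 m/s, perpendicular to OA.
Rod angle: sinφ = −(r/L) sinθ ⇒ φ = -12.459°; ω_rod = −rω cosθ/√(L²−r²sin²θ) = +58.93 rad/s.
V_P = V_A + ω_rod × AP, with AP = 0.0875 m along the rod.
Components: V_Px = −rω sinθ − a·ω_rod·sinφ = -19.811 m/s;  V_Py = rω cosθ + a·ω_rod·cosφ = -5.0349 m/s.
|V_P| = √(V_Px² + V_Py²) = 20.441 m/s.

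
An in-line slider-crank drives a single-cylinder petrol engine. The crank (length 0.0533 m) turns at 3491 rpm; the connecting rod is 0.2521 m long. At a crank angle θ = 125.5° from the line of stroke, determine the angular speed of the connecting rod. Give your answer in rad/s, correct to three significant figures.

45.6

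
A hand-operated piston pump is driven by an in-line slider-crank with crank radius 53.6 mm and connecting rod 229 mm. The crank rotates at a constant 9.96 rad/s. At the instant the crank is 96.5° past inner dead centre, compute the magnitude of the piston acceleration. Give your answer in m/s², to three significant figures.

1.85

ω = 9.96 rad/s
x(θ) = r cosθ + √(L² − r² sin²θ); with ω constant, a = ω²·d²x/dθ².
d²x/dθ² = −r cosθ − r²(cos2θ)/√u − r⁴ sin²2θ/(4u^{3/2}),  u = L² − r² sin²θ = 0.0496049 m².
Substituting r = 0.0536 m, L = 0.229 m, θ = 96.5°: d²x/dθ² = +0.018627 m.
a = ω²·d²x/dθ² = (9.96)²·(+0.018627) = +1.8478 m/s²;  |a| = 1.8478 m/s².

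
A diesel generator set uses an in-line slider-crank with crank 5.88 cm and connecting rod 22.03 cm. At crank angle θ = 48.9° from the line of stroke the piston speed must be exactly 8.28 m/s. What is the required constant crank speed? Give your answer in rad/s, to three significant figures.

158

For an in-line slider-crank, |v_piston| = rω|sinθ|·[1 + r cosθ/√(L² − r² sin²θ)].
With r = 0.0588 m, L = 0.2203 m, θ = 48.9°: the bracketed kinematic factor |dx/dθ| = 0.052246 m.
ω = v/|dx/dθ| = 8.28/0.052246 = 158.48 rad/s.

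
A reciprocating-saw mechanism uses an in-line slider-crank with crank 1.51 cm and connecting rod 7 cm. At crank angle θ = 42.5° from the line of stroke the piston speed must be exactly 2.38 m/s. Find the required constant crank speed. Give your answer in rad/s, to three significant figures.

201

For an in-line slider-crank, |v_piston| = rω|sinθ|·[1 + r cosθ/√(L² − r² sin²θ)].
With r = 0.0151 m, L = 0.07 m, θ = 42.5°: the bracketed kinematic factor |dx/dθ| = 0.011841 m.
ω = v/|dx/dθ| = 2.38/0.011841 = 200.99 rad/s.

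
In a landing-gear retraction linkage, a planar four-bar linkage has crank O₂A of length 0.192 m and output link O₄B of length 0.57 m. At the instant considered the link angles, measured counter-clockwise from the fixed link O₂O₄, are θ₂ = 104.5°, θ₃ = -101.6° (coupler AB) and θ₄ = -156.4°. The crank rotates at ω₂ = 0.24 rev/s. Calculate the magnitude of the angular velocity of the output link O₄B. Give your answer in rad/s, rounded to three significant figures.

0.273

ω₂ = 1.508 rad/s (from 0.24 rev/s).
Differentiating the loop-closure r₂e^{iθ₂}+r₃e^{iθ₃}=r₁+r₄e^{iθ₄} gives r₂ω₂e^{iθ₂}+r₃ω₃e^{iθ₃}=r₄ω₄e^{iθ₄}.
Eliminating the other unknown: ω₄ = r₂ω₂ sin(θ₂−θ₃) / [r₄ sin(θ₄−θ₃)].
Numerator sine = -0.43994; denominator sine = -0.81714.
Result = 0.192·1.508·(-0.43994) / (0.57·(-0.81714)) = +0.27347 rad/s; magnitude 0.27347 rad/s.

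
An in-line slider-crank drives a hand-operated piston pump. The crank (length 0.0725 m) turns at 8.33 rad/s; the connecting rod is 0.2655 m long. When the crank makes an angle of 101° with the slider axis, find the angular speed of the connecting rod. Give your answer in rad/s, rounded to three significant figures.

0.451

ω = 8.33 rad/s
The rod makes angle φ with the slider axis where L sinφ = r sinθ; differentiating, L cosφ·φ̇ = r ω cosθ.
L cosφ = √(L² − r² sin²θ) = 0.25578 m.
|ω_rod| = r ω |cosθ| / √(L² − r² sin²θ) = 0.0725·8.33·0.19081/0.25578 = 0.45051 rad/s.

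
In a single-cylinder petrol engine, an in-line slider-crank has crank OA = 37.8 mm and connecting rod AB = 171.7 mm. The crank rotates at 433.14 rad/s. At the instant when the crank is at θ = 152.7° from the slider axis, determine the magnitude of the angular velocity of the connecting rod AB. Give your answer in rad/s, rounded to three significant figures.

85.2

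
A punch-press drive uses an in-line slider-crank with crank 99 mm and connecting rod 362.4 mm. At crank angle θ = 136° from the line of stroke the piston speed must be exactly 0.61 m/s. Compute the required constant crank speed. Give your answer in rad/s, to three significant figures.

11.1

For an in-line slider-crank, |v_piston| = rω|sinθ|·[1 + r cosθ/√(L² − r² sin²θ)].
With r = 0.099 m, L = 0.3624 m, θ = 136°: the bracketed kinematic factor |dx/dθ| = 0.055007 m.
ω = v/|dx/dθ| = 0.61/0.055007 = 11.09 rad/s.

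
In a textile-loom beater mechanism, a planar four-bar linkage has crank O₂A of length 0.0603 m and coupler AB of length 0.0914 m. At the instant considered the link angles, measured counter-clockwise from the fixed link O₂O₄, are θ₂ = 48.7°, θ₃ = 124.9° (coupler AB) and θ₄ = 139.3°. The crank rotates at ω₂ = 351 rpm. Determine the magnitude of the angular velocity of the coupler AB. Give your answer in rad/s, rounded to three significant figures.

ω₂ = 36.76 rad/s (from 351 rpm).
Differentiating the loop-closure r₂e^{iθ₂}+r₃e^{iθ₃}=r₁+r₄e^{iθ₄} gives r₂ω₂e^{iθ₂}+r₃ω₃e^{iθ₃}=r₄ω₄e^{iθ₄}.
Eliminating the other unknown: ω₃ = r₂ω₂ sin(θ₄−θ₂) / [r₃ sin(θ₃−θ₄)].
Numerator sine = +0.99995; denominator sine = -0.24869.
Result = 0.0603·36.76·(+0.99995) / (0.0914·(-0.24869)) = -97.505 rad/s; magnitude 97.505 rad/s.

97.5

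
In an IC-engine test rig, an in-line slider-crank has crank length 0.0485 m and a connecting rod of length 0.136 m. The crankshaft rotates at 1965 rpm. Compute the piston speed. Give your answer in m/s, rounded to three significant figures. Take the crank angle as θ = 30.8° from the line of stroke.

ω = 2π·1965/60 = 205.8 rad/s
For an in-line slider-crank, x = r cosθ + √(L² − r² sin²θ), so v = −rω sinθ·[1 + r cosθ/√(L² − r² sin²θ)].
With r = 0.0485 m, L = 0.136 m, θ = 30.8°: √(L² − r² sin²θ) = 0.13371 m.
v = −0.0485·205.8·0.51204·[1 + 0.0485·0.85896/0.13371] = -6.7023 m/s.
|v| = 6.7023 m/s.

6.70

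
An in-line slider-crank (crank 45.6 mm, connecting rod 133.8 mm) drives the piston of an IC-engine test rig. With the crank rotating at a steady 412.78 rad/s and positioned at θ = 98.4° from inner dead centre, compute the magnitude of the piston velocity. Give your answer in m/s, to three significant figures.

ω = 412.8 rad/s
For an in-line slider-crank, x = r cosθ + √(L² − r² sin²θ), so v = −rω sinθ·[1 + r cosθ/√(L² − r² sin²θ)].
With r = 0.0456 m, L = 0.1338 m, θ = 98.4°: √(L² − r² sin²θ) = 0.12597 m.
v = −0.0456·412.8·0.98927·[1 + 0.0456·-0.14608/0.12597] = -17.636 m/s.
|v| = 17.636 m/s.

17.6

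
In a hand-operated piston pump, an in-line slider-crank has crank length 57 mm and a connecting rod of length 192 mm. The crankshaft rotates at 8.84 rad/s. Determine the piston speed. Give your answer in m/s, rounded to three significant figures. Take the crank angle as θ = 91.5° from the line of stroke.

ω = 8.84 rad/s
For an in-line slider-crank, x = r cosθ + √(L² − r² sin²θ), so v = −rω sinθ·[1 + r cosθ/√(L² − r² sin²θ)].
With r = 0.057 m, L = 0.192 m, θ = 91.5°: √(L² − r² sin²θ) = 0.18335 m.
v = −0.057·8.84·0.99966·[1 + 0.057·-0.02618/0.18335] = -0.49961 m/s.
|v| = 0.49961 m/s.

0.500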